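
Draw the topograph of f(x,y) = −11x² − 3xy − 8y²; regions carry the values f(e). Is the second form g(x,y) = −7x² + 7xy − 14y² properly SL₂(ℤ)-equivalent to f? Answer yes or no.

D₁ = -343, D₂ = -343
f is negative-definite; reduce −f:
−f: flip: (11,3,8)→(8,-3,11)
−f: reduced (well bottom): (8,-3,11) with a≤c, −a<b≤a
flip sign back: reduced form of f is (-8,3,-11)
g is negative-definite; reduce −g:
−g: translate: b→7 (≡-7 mod 14), so (7,-7,14)→(7,7,14)
−g: reduced (well bottom): (7,7,14) with a≤c, −a<b≤a
flip sign back: reduced form of g is (-7,-7,-14)
reduced forms (-8, 3, -11) vs (-7, -7, -14) ⇒ inequivalent

no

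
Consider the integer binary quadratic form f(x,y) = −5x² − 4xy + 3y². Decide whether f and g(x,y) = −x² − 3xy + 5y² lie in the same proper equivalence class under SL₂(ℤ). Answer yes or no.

D₁ = 76, D₂ = 29
discriminants differ ⇒ not SL₂(ℤ)-equivalent

no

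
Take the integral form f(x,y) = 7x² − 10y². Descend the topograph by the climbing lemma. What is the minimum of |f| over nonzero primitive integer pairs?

descent: ρ → (-10,0,7)
descent: ρ → (7,14,-3)  [lands on river]
river: ρ → (-3,16,2)
river: ρ → (2,16,-3)
river: ρ → (-3,14,7)
closes: descent 2, river 4
min |a| on river = 2

2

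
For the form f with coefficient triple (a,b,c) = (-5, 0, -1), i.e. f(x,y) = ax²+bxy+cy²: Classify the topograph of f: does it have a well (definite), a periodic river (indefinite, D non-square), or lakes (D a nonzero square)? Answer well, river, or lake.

D = b²−4ac = 0² − 4·(-5)·(-1) = -20
D < 0 ⇒ definite ⇒ every region one sign ⇒ single well

well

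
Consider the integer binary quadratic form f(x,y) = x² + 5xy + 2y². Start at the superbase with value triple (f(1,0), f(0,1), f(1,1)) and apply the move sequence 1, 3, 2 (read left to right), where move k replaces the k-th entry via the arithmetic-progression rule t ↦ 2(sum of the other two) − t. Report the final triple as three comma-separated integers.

start (1,2,8) = (f(1,0),f(0,1),f(1,1))
replace slot 1: 2·(2+8) − 1 = 19 → (19,2,8)
replace slot 3: 2·(19+2) − 8 = 34 → (19,2,34)
replace slot 2: 2·(19+34) − 2 = 104 → (19,104,34)

19,104,34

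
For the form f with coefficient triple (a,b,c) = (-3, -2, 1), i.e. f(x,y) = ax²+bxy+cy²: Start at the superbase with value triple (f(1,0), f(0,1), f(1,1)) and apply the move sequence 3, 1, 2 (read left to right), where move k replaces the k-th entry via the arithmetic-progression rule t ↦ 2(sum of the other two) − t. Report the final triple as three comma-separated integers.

start (-3,1,-4) = (f(1,0),f(0,1),f(1,1))
replace slot 3: 2·((-3)+1) − (-4) = 0 → (-3,1,0)
replace slot 1: 2·(1+0) − (-3) = 5 → (5,1,0)
replace slot 2: 2·(5+0) − 1 = 9 → (5,9,0)

5,9,0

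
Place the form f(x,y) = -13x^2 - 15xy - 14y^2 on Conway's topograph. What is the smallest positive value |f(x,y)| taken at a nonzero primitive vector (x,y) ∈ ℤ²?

translate: b→-11 (≡15 mod 26), so (13,15,14)→(13,-11,12)
flip: (13,-11,12)→(12,11,13)
reduced (well bottom): (12,11,13) with a≤c, −a<b≤a
well minimum |f| = |-12| = 12 (negative-definite)

12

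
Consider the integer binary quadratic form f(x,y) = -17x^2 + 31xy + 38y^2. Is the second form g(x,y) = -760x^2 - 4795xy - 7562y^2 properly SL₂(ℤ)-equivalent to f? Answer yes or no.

D₁ = 3545, D₂ = 3545
river cycle of f (length 22): (38, 45, -10), (-10, 55, 13), (13, 49, -22), (-22, 39, 23), (23, 53, -8), (-8, 59, 2), (2, 57, -37), (-37, 17, 22), (22, 27, -32), (-32, 37, 17), … (12 more)
river cycle of g (length 22): (-17, 31, 38), (38, 45, -10), (-10, 55, 13), (13, 49, -22), (-22, 39, 23), (23, 53, -8), (-8, 59, 2), (2, 57, -37), (-37, 17, 22), (22, 27, -32), … (12 more)
cycles coincide ⇒ equivalent

yes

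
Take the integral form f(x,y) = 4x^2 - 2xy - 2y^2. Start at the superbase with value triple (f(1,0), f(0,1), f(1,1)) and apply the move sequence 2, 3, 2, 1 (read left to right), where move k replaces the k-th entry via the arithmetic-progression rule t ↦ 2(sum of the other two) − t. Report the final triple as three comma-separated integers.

start (4,-2,0) = (f(1,0),f(0,1),f(1,1))
replace slot 2: 2·(4+0) − (-2) = 10 → (4,10,0)
replace slot 3: 2·(4+10) − 0 = 28 → (4,10,28)
replace slot 2: 2·(4+28) − 10 = 54 → (4,54,28)
replace slot 1: 2·(54+28) − 4 = 160 → (160,54,28)

160,54,28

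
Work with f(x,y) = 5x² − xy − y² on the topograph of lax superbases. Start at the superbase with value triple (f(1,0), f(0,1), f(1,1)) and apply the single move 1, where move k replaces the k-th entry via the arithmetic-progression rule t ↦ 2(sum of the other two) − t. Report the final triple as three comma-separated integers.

start (5,-1,3) = (f(1,0),f(0,1),f(1,1))
replace slot 1: 2·((-1)+3) − 5 = -1 → (-1,-1,3)

-1,-1,3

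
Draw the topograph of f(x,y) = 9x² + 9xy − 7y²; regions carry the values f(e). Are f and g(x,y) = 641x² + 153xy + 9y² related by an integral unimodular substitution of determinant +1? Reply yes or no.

D₁ = 333, D₂ = 333
river cycle of f (length 6): (-7, 5, 11), (11, 17, -1), (-1, 17, 11), (11, 5, -7), (-7, 9, 9), (9, 9, -7)
river cycle of g (length 6): (9, 9, -7), (-7, 5, 11), (11, 17, -1), (-1, 17, 11), (11, 5, -7), (-7, 9, 9)
cycles coincide ⇒ equivalent

yes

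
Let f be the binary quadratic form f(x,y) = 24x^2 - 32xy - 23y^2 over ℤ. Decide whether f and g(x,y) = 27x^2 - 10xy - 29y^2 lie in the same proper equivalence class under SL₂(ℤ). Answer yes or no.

D₁ = 3232, D₂ = 3232
river cycle of f (length 18): (-23, 32, 24), (24, 16, -31), (-31, 46, 9), (9, 44, -36), (-36, 28, 17), (17, 40, -24), (-24, 56, 1), (1, 56, -24), (-24, 40, 17), (17, 28, -36), … (8 more)
river cycle of g (length 14): (-29, 10, 27), (27, 44, -12), (-12, 52, 11), (11, 36, -44), (-44, 52, 3), (3, 56, -8), (-8, 56, 3), (3, 52, -44), (-44, 36, 11), (11, 52, -12), … (4 more)
cycles differ ⇒ inequivalent

no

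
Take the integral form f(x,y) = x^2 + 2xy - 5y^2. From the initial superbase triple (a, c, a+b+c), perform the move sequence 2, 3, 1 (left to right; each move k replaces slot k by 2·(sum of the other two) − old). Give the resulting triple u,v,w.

start (1,-5,-2) = (f(1,0),f(0,1),f(1,1))
replace slot 2: 2·(1+(-2)) − (-5) = 3 → (1,3,-2)
replace slot 3: 2·(1+3) − (-2) = 10 → (1,3,10)
replace slot 1: 2·(3+10) − 1 = 25 → (25,3,10)

25,3,10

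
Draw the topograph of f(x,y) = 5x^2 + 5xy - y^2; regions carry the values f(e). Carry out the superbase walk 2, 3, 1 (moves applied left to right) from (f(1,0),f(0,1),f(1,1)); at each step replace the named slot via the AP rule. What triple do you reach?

start (5,-1,9) = (f(1,0),f(0,1),f(1,1))
replace slot 2: 2·(5+9) − (-1) = 29 → (5,29,9)
replace slot 3: 2·(5+29) − 9 = 59 → (5,29,59)
replace slot 1: 2·(29+59) − 5 = 171 → (171,29,59)

171,29,59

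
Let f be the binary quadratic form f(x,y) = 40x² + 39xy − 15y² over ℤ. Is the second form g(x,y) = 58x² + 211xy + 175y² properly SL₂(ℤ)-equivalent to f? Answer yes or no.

D₁ = 3921, D₂ = 3921
river cycle of f (length 76): (-15, 51, 22), (22, 37, -29), (-29, 21, 30), (30, 39, -20), (-20, 41, 28), (28, 15, -33), (-33, 51, 10), (10, 49, -38), (-38, 27, 21), (21, 57, -8), … (66 more)
river cycle of g (length 76): (22, 37, -29), (-29, 21, 30), (30, 39, -20), (-20, 41, 28), (28, 15, -33), (-33, 51, 10), (10, 49, -38), (-38, 27, 21), (21, 57, -8), (-8, 55, 28), … (66 more)
cycles coincide ⇒ equivalent

yes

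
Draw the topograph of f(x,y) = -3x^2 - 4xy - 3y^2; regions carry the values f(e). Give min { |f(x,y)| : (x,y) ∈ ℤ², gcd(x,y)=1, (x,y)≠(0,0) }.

translate: b→-2 (≡4 mod 6), so (3,4,3)→(3,-2,2)
flip: (3,-2,2)→(2,2,3)
reduced (well bottom): (2,2,3) with a≤c, −a<b≤a
well minimum |f| = |-2| = 2 (negative-definite)

2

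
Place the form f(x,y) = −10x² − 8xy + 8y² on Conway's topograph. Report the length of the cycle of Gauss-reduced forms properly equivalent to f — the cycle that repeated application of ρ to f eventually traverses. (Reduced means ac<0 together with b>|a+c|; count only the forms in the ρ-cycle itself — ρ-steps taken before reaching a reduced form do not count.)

D = 384, ⌊√D⌋ = 19
descent: ρ → (8,8,-10)  [lands on river]
river: ρ → (-10,12,6)
river: ρ → (6,12,-10)
river: ρ → (-10,8,8)
ρ-cycle length = 4 (tail of 1 descent step not counted)

4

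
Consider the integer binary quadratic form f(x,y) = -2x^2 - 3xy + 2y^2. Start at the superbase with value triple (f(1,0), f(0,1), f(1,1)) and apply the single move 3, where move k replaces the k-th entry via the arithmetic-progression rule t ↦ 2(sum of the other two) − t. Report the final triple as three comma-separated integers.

start (-2,2,-3) = (f(1,0),f(0,1),f(1,1))
replace slot 3: 2·((-2)+2) − (-3) = 3 → (-2,2,3)

-2,2,3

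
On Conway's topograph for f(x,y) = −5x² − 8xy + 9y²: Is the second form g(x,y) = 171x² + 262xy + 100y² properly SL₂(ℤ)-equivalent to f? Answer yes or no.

D₁ = 244, D₂ = 244
river cycle of f (length 22): (9, 8, -5), (-5, 12, 5), (5, 8, -9), (-9, 10, 4), (4, 14, -3), (-3, 10, 12), (12, 14, -1), (-1, 14, 12), (12, 10, -3), (-3, 14, 4), … (12 more)
river cycle of g (length 22): (9, 8, -5), (-5, 12, 5), (5, 8, -9), (-9, 10, 4), (4, 14, -3), (-3, 10, 12), (12, 14, -1), (-1, 14, 12), (12, 10, -3), (-3, 14, 4), … (12 more)
cycles coincide ⇒ equivalent

yes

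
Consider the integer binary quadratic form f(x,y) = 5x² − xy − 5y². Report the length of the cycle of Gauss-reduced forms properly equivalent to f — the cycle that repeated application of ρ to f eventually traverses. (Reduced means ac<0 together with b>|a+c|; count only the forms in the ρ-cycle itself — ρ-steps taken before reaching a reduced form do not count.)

D = 101, ⌊√D⌋ = 10
descent: ρ → (-5,1,5)  [lands on river]
river: ρ → (5,9,-1)
river: ρ → (-1,9,5)
river: ρ → (5,1,-5)
river: ρ → (-5,9,1)
river: ρ → (1,9,-5)
ρ-cycle length = 6 (tail of 1 descent step not counted)

6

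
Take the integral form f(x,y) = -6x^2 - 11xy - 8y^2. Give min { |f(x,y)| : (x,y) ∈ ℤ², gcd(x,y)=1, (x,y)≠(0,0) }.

translate: b→-1 (≡11 mod 12), so (6,11,8)→(6,-1,3)
flip: (6,-1,3)→(3,1,6)
reduced (well bottom): (3,1,6) with a≤c, −a<b≤a
well minimum |f| = |-3| = 3 (negative-definite)

3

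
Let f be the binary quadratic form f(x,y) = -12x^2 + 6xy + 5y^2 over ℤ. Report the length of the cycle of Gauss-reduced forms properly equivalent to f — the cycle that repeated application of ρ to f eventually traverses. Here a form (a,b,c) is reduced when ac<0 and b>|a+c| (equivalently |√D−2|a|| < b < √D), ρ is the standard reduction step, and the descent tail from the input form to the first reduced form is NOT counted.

D = 276, ⌊√D⌋ = 16
descent: ρ → (5,14,-4)  [lands on river]
river: ρ → (-4,10,11)
river: ρ → (11,12,-3)
river: ρ → (-3,12,11)
river: ρ → (11,10,-4)
river: ρ → (-4,14,5)
river: ρ → (5,16,-1)
river: ρ → (-1,16,5)
ρ-cycle length = 8 (tail of 1 descent step not counted)

8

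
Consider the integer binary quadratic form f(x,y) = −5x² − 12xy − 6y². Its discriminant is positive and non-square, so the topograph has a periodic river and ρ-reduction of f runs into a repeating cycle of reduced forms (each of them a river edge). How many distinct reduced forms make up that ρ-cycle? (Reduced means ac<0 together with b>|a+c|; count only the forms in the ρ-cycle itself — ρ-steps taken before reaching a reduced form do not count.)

D = 24, ⌊√D⌋ = 4
descent: ρ → (-6,0,1)
descent: ρ → (1,4,-2)  [lands on river]
river: ρ → (-2,4,1)
ρ-cycle length = 2 (tail of 2 descent steps not counted)

2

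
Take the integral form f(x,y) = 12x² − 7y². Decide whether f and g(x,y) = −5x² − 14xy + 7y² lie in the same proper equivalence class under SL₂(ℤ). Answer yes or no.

D₁ = 336, D₂ = 336
river cycle of f (length 4): (-7, 14, 5), (5, 16, -4), (-4, 16, 5), (5, 14, -7)
river cycle of g (length 4): (7, 14, -5), (-5, 16, 4), (4, 16, -5), (-5, 14, 7)
cycles differ ⇒ inequivalent

no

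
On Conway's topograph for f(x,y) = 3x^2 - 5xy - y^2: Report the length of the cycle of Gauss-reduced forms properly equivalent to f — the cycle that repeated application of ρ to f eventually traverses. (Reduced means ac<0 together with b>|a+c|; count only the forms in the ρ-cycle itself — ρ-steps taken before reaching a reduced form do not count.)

D = 37, ⌊√D⌋ = 6
descent: ρ → (-1,5,3)  [lands on river]
river: ρ → (3,1,-3)
river: ρ → (-3,5,1)
river: ρ → (1,5,-3)
river: ρ → (-3,1,3)
river: ρ → (3,5,-1)
ρ-cycle length = 6 (tail of 1 descent step not counted)

6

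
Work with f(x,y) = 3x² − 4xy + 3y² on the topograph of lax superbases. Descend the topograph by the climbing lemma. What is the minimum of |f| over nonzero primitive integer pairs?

translate: b→2 (≡-4 mod 6), so (3,-4,3)→(3,2,2)
flip: (3,2,2)→(2,-2,3)
translate: b→2 (≡-2 mod 4), so (2,-2,3)→(2,2,3)
reduced (well bottom): (2,2,3) with a≤c, −a<b≤a
well minimum = a = 2

2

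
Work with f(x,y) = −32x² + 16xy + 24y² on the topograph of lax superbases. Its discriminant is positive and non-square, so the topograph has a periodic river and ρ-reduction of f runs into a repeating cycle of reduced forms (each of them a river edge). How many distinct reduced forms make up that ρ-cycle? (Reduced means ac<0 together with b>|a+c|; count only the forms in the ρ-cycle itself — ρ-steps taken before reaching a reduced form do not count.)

D = 3328, ⌊√D⌋ = 57
river: ρ → (24,32,-24)
river: ρ → (-24,16,32)
river: ρ → (32,48,-8)
river: ρ → (-8,48,32)
river: ρ → (32,16,-24)
river: ρ → (-24,32,24)
river: ρ → (24,16,-32)
river: ρ → (-32,48,8)
river: ρ → (8,48,-32)
river: ρ → (-32,16,24)
ρ-cycle length = 10 (tail of 0 descent steps not counted)

10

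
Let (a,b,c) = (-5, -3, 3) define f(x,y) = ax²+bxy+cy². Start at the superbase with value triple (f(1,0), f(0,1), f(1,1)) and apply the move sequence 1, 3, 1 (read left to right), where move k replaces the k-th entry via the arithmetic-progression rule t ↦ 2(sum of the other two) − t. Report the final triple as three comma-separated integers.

start (-5,3,-5) = (f(1,0),f(0,1),f(1,1))
replace slot 1: 2·(3+(-5)) − (-5) = 1 → (1,3,-5)
replace slot 3: 2·(1+3) − (-5) = 13 → (1,3,13)
replace slot 1: 2·(3+13) − 1 = 31 → (31,3,13)

31,3,13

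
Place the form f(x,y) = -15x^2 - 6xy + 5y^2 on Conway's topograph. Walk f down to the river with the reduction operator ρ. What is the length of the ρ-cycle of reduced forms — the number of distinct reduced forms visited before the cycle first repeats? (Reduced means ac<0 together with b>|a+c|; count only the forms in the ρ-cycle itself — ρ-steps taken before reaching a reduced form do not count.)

D = 336, ⌊√D⌋ = 18
descent: ρ → (5,16,-4)  [lands on river]
river: ρ → (-4,16,5)
river: ρ → (5,14,-7)
river: ρ → (-7,14,5)
ρ-cycle length = 4 (tail of 1 descent step not counted)

4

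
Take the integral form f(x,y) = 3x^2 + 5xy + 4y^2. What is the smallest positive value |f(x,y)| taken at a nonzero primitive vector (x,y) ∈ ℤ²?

translate: b→-1 (≡5 mod 6), so (3,5,4)→(3,-1,2)
flip: (3,-1,2)→(2,1,3)
reduced (well bottom): (2,1,3) with a≤c, −a<b≤a
well minimum = a = 2

2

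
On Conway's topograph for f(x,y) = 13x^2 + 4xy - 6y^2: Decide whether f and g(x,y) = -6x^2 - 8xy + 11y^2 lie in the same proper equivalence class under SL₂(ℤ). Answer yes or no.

D₁ = 328, D₂ = 328
river cycle of f (length 6): (-6, 8, 11), (11, 14, -3), (-3, 16, 6), (6, 8, -11), (-11, 14, 3), (3, 16, -6)
river cycle of g (length 6): (11, 8, -6), (-6, 16, 3), (3, 14, -11), (-11, 8, 6), (6, 16, -3), (-3, 14, 11)
cycles differ ⇒ inequivalent

no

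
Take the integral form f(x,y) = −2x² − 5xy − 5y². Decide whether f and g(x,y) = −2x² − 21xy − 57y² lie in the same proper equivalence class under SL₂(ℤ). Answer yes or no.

D₁ = -15, D₂ = -15
f is negative-definite; reduce −f:
−f: translate: b→1 (≡5 mod 4), so (2,5,5)→(2,1,2)
−f: reduced (well bottom): (2,1,2) with a≤c, −a<b≤a
flip sign back: reduced form of f is (-2,-1,-2)
g is negative-definite; reduce −g:
−g: translate: b→1 (≡21 mod 4), so (2,21,57)→(2,1,2)
−g: reduced (well bottom): (2,1,2) with a≤c, −a<b≤a
flip sign back: reduced form of g is (-2,-1,-2)
reduced forms (-2, -1, -2) vs (-2, -1, -2) ⇒ equivalent

yes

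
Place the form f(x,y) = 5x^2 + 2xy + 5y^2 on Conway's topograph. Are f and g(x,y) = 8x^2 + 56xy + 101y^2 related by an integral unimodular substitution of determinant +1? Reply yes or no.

D₁ = -96, D₂ = -96
f: reduced (well bottom): (5,2,5) with a≤c, −a<b≤a
g: translate: b→8 (≡56 mod 16), so (8,56,101)→(8,8,5)
g: flip: (8,8,5)→(5,-8,8)
g: translate: b→2 (≡-8 mod 10), so (5,-8,8)→(5,2,5)
g: reduced (well bottom): (5,2,5) with a≤c, −a<b≤a
reduced forms (5, 2, 5) vs (5, 2, 5) ⇒ equivalent

yes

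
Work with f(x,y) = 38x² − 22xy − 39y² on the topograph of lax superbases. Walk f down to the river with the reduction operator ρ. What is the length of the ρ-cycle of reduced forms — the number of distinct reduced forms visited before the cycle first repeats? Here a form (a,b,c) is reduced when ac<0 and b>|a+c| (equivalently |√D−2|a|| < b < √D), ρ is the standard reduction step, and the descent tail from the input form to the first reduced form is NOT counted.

D = 6412, ⌊√D⌋ = 80
descent: ρ → (-39,22,38)  [lands on river]
river: ρ → (38,54,-23)
river: ρ → (-23,38,54)
river: ρ → (54,70,-7)
river: ρ → (-7,70,54)
river: ρ → (54,38,-23)
river: ρ → (-23,54,38)
river: ρ → (38,22,-39)
river: ρ → (-39,56,21)
river: ρ → (21,70,-18)
river: ρ → (-18,74,13)
river: ρ → (13,56,-63)
river: ρ → (-63,70,6)
river: ρ → (6,74,-39)
river: ρ → (-39,4,41)
river: ρ → (41,78,-2)
river: ρ → (-2,78,41)
river: ρ → (41,4,-39)
river: ρ → (-39,74,6)
river: ρ → (6,70,-63)
river: ρ → (-63,56,13)
river: ρ → (13,74,-18)
river: ρ → (-18,70,21)
river: ρ → (21,56,-39)
ρ-cycle length = 24 (tail of 1 descent step not counted)

24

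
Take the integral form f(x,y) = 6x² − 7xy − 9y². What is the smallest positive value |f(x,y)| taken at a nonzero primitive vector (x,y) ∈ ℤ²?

descent: ρ → (-9,7,6)  [lands on river]
river: ρ → (6,5,-10)
river: ρ → (-10,15,1)
river: ρ → (1,15,-10)
river: ρ → (-10,5,6)
river: ρ → (6,7,-9)
river: ρ → (-9,11,4)
river: ρ → (4,13,-6)
river: ρ → (-6,11,6)
river: ρ → (6,13,-4)
river: ρ → (-4,11,9)
river: ρ → (9,7,-6)
river: ρ → (-6,5,10)
river: ρ → (10,15,-1)
river: ρ → (-1,15,10)
river: ρ → (10,5,-6)
river: ρ → (-6,7,9)
river: ρ → (9,11,-4)
river: ρ → (-4,13,6)
river: ρ → (6,11,-6)
river: ρ → (-6,13,4)
river: ρ → (4,11,-9)
closes: descent 1, river 22
min |a| on river = 1

1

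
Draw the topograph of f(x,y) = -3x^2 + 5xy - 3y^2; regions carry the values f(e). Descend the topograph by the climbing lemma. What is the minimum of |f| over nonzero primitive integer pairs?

translate: b→1 (≡-5 mod 6), so (3,-5,3)→(3,1,1)
flip: (3,1,1)→(1,-1,3)
translate: b→1 (≡-1 mod 2), so (1,-1,3)→(1,1,3)
reduced (well bottom): (1,1,3) with a≤c, −a<b≤a
well minimum |f| = |-1| = 1 (negative-definite)

1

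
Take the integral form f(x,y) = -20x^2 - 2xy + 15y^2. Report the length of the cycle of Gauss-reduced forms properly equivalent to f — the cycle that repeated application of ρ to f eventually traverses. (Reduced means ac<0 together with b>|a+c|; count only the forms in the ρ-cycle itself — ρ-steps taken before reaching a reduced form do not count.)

D = 1204, ⌊√D⌋ = 34
descent: ρ → (15,32,-3)  [lands on river]
river: ρ → (-3,34,4)
river: ρ → (4,30,-19)
river: ρ → (-19,8,15)
river: ρ → (15,22,-12)
river: ρ → (-12,26,11)
river: ρ → (11,18,-20)
river: ρ → (-20,22,9)
river: ρ → (9,32,-5)
river: ρ → (-5,28,21)
river: ρ → (21,14,-12)
river: ρ → (-12,34,1)
river: ρ → (1,34,-12)
river: ρ → (-12,14,21)
river: ρ → (21,28,-5)
river: ρ → (-5,32,9)
river: ρ → (9,22,-20)
river: ρ → (-20,18,11)
river: ρ → (11,26,-12)
river: ρ → (-12,22,15)
river: ρ → (15,8,-19)
river: ρ → (-19,30,4)
river: ρ → (4,34,-3)
river: ρ → (-3,32,15)
river: ρ → (15,28,-7)
river: ρ → (-7,28,15)
ρ-cycle length = 26 (tail of 1 descent step not counted)

26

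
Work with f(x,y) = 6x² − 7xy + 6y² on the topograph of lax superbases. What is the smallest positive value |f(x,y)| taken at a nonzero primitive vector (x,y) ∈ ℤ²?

translate: b→5 (≡-7 mod 12), so (6,-7,6)→(6,5,5)
flip: (6,5,5)→(5,-5,6)
translate: b→5 (≡-5 mod 10), so (5,-5,6)→(5,5,6)
reduced (well bottom): (5,5,6) with a≤c, −a<b≤a
well minimum = a = 5

5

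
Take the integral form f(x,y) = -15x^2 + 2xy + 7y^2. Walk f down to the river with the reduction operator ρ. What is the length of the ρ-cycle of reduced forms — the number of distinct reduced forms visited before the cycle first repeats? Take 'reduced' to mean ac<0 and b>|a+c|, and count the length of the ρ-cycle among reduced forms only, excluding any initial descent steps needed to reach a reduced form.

D = 424, ⌊√D⌋ = 20
descent: ρ → (7,12,-10)  [lands on river]
river: ρ → (-10,8,9)
river: ρ → (9,10,-9)
river: ρ → (-9,8,10)
river: ρ → (10,12,-7)
river: ρ → (-7,16,6)
river: ρ → (6,20,-1)
river: ρ → (-1,20,6)
river: ρ → (6,16,-7)
river: ρ → (-7,12,10)
river: ρ → (10,8,-9)
river: ρ → (-9,10,9)
river: ρ → (9,8,-10)
river: ρ → (-10,12,7)
river: ρ → (7,16,-6)
river: ρ → (-6,20,1)
river: ρ → (1,20,-6)
river: ρ → (-6,16,7)
ρ-cycle length = 18 (tail of 1 descent step not counted)

18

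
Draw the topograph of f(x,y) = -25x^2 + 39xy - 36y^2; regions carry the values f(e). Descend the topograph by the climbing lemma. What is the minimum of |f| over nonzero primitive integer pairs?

translate: b→11 (≡-39 mod 50), so (25,-39,36)→(25,11,22)
flip: (25,11,22)→(22,-11,25)
reduced (well bottom): (22,-11,25) with a≤c, −a<b≤a
well minimum |f| = |-22| = 22 (negative-definite)

22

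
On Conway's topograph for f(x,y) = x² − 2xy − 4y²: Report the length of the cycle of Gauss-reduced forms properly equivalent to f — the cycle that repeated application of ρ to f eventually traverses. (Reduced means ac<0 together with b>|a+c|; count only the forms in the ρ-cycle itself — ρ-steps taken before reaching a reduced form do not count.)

D = 20, ⌊√D⌋ = 4
descent: ρ → (-4,2,1)
descent: ρ → (1,4,-1)  [lands on river]
river: ρ → (-1,4,1)
ρ-cycle length = 2 (tail of 2 descent steps not counted)

2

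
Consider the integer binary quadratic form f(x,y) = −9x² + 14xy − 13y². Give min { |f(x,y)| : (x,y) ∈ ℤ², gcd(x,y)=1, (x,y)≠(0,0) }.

translate: b→4 (≡-14 mod 18), so (9,-14,13)→(9,4,8)
flip: (9,4,8)→(8,-4,9)
reduced (well bottom): (8,-4,9) with a≤c, −a<b≤a
well minimum |f| = |-8| = 8 (negative-definite)

8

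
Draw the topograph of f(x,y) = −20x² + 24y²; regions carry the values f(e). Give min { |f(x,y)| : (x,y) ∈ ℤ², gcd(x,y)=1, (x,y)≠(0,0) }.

descent: ρ → (24,0,-20)
descent: ρ → (-20,40,4)  [lands on river]
river: ρ → (4,40,-20)
closes: descent 2, river 2
min |a| on river = 4

4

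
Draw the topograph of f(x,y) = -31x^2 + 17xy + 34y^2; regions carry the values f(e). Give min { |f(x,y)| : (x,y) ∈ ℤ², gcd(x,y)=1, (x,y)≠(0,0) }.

river: ρ → (34,51,-14)
river: ρ → (-14,61,14)
river: ρ → (14,51,-34)
river: ρ → (-34,17,31)
river: ρ → (31,45,-20)
river: ρ → (-20,35,41)
river: ρ → (41,47,-14)
river: ρ → (-14,65,5)
river: ρ → (5,65,-14)
river: ρ → (-14,47,41)
river: ρ → (41,35,-20)
river: ρ → (-20,45,31)
river: ρ → (31,17,-34)
river: ρ → (-34,51,14)
river: ρ → (14,61,-14)
river: ρ → (-14,51,34)
river: ρ → (34,17,-31)
river: ρ → (-31,45,20)
river: ρ → (20,35,-41)
river: ρ → (-41,47,14)
river: ρ → (14,65,-5)
river: ρ → (-5,65,14)
river: ρ → (14,47,-41)
river: ρ → (-41,35,20)
river: ρ → (20,45,-31)
river: ρ → (-31,17,34)
closes: descent 0, river 26
min |a| on river = 5

5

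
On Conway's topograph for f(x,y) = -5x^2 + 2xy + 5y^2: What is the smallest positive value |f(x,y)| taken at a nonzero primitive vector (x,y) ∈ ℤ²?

river: ρ → (5,8,-2)
river: ρ → (-2,8,5)
river: ρ → (5,2,-5)
river: ρ → (-5,8,2)
river: ρ → (2,8,-5)
river: ρ → (-5,2,5)
closes: descent 0, river 6
min |a| on river = 2

2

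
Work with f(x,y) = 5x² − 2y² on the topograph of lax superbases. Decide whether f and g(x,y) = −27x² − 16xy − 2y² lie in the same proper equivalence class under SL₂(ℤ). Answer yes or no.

D₁ = 40, D₂ = 40
river cycle of f (length 6): (-2, 4, 3), (3, 2, -3), (-3, 4, 2), (2, 4, -3), (-3, 2, 3), (3, 4, -2)
river cycle of g (length 6): (-2, 4, 3), (3, 2, -3), (-3, 4, 2), (2, 4, -3), (-3, 2, 3), (3, 4, -2)
cycles coincide ⇒ equivalent

yes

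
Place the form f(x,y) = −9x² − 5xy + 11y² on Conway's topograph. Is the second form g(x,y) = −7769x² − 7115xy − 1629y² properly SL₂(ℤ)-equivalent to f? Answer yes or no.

D₁ = 421, D₂ = 421
river cycle of f (length 26): (11, 5, -9), (-9, 13, 7), (7, 15, -7), (-7, 13, 9), (9, 5, -11), (-11, 17, 3), (3, 19, -5), (-5, 11, 15), (15, 19, -1), (-1, 19, 15), … (16 more)
river cycle of g (length 26): (-9, 13, 7), (7, 15, -7), (-7, 13, 9), (9, 5, -11), (-11, 17, 3), (3, 19, -5), (-5, 11, 15), (15, 19, -1), (-1, 19, 15), (15, 11, -5), … (16 more)
cycles coincide ⇒ equivalent

yes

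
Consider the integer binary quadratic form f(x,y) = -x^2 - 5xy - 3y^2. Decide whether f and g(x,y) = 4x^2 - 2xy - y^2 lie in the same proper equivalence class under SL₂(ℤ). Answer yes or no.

D₁ = 13, D₂ = 20
discriminants differ ⇒ not SL₂(ℤ)-equivalent

no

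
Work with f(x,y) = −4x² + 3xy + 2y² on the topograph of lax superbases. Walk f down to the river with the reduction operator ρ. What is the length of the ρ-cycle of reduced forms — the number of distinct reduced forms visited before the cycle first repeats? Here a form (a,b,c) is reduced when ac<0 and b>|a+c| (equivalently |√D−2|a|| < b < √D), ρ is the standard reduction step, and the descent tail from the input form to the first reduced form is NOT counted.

D = 41, ⌊√D⌋ = 6
river: ρ → (2,5,-2)
river: ρ → (-2,3,4)
river: ρ → (4,5,-1)
river: ρ → (-1,5,4)
river: ρ → (4,3,-2)
river: ρ → (-2,5,2)
river: ρ → (2,3,-4)
river: ρ → (-4,5,1)
river: ρ → (1,5,-4)
river: ρ → (-4,3,2)
ρ-cycle length = 10 (tail of 0 descent steps not counted)

10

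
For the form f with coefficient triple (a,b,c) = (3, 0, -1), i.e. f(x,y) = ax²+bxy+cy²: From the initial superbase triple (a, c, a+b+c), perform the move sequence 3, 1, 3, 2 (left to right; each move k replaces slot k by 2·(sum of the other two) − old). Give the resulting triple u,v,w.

start (3,-1,2) = (f(1,0),f(0,1),f(1,1))
replace slot 3: 2·(3+(-1)) − 2 = 2 → (3,-1,2)
replace slot 1: 2·((-1)+2) − 3 = -1 → (-1,-1,2)
replace slot 3: 2·((-1)+(-1)) − 2 = -6 → (-1,-1,-6)
replace slot 2: 2·((-1)+(-6)) − (-1) = -13 → (-1,-13,-6)

-1,-13,-6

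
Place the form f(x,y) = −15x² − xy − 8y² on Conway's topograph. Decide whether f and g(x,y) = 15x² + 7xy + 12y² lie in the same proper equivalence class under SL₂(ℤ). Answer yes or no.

D₁ = -479, D₂ = -671
discriminants differ ⇒ not SL₂(ℤ)-equivalent

no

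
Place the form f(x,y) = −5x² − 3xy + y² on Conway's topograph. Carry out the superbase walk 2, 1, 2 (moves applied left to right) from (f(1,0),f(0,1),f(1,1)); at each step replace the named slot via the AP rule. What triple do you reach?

start (-5,1,-7) = (f(1,0),f(0,1),f(1,1))
replace slot 2: 2·((-5)+(-7)) − 1 = -25 → (-5,-25,-7)
replace slot 1: 2·((-25)+(-7)) − (-5) = -59 → (-59,-25,-7)
replace slot 2: 2·((-59)+(-7)) − (-25) = -107 → (-59,-107,-7)

-59,-107,-7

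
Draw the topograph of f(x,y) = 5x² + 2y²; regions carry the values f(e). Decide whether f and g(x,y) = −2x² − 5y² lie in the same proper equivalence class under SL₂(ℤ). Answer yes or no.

D₁ = -40, D₂ = -40
f: flip: (5,0,2)→(2,0,5)
f: reduced (well bottom): (2,0,5) with a≤c, −a<b≤a
g is negative-definite; reduce −g:
−g: reduced (well bottom): (2,0,5) with a≤c, −a<b≤a
flip sign back: reduced form of g is (-2,0,-5)
reduced forms (2, 0, 5) vs (-2, 0, -5) ⇒ inequivalent

no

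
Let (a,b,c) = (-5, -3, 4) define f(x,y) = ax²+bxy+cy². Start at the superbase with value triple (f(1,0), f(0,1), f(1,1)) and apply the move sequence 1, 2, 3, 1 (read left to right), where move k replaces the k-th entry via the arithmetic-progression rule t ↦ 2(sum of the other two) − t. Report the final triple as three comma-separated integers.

start (-5,4,-4) = (f(1,0),f(0,1),f(1,1))
replace slot 1: 2·(4+(-4)) − (-5) = 5 → (5,4,-4)
replace slot 2: 2·(5+(-4)) − 4 = -2 → (5,-2,-4)
replace slot 3: 2·(5+(-2)) − (-4) = 10 → (5,-2,10)
replace slot 1: 2·((-2)+10) − 5 = 11 → (11,-2,10)

11,-2,10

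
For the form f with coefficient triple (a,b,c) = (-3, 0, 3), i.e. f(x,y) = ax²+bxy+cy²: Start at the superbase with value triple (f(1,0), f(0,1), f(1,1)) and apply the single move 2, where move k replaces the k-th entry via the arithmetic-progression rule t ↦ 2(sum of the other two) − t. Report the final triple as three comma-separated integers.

start (-3,3,0) = (f(1,0),f(0,1),f(1,1))
replace slot 2: 2·((-3)+0) − 3 = -9 → (-3,-9,0)

-3,-9,0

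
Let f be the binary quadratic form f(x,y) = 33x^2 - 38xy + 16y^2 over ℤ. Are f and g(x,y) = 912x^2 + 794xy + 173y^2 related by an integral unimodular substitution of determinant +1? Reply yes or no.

D₁ = -668, D₂ = -668
f: translate: b→28 (≡-38 mod 66), so (33,-38,16)→(33,28,11)
f: flip: (33,28,11)→(11,-28,33)
f: translate: b→-6 (≡-28 mod 22), so (11,-28,33)→(11,-6,16)
f: reduced (well bottom): (11,-6,16) with a≤c, −a<b≤a
g: flip: (912,794,173)→(173,-794,912)
g: translate: b→-102 (≡-794 mod 346), so (173,-794,912)→(173,-102,16)
g: flip: (173,-102,16)→(16,102,173)
g: translate: b→6 (≡102 mod 32), so (16,102,173)→(16,6,11)
g: flip: (16,6,11)→(11,-6,16)
g: reduced (well bottom): (11,-6,16) with a≤c, −a<b≤a
reduced forms (11, -6, 16) vs (11, -6, 16) ⇒ equivalent

yes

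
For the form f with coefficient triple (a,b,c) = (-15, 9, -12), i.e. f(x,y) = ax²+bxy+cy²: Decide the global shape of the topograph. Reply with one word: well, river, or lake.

D = b²−4ac = 9² − 4·(-15)·(-12) = -639
D < 0 ⇒ definite ⇒ every region one sign ⇒ single well

well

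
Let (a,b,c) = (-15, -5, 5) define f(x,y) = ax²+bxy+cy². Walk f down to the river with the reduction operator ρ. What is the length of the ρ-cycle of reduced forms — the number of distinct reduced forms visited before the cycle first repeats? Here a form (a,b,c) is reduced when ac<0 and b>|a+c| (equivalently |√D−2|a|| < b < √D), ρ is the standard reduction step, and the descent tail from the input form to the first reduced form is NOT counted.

D = 325, ⌊√D⌋ = 18
descent: ρ → (5,15,-5)  [lands on river]
river: ρ → (-5,15,5)
ρ-cycle length = 2 (tail of 1 descent step not counted)

2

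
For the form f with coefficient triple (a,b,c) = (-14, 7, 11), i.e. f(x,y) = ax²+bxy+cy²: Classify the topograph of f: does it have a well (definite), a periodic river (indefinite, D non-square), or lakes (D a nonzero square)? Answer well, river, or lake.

D = b²−4ac = 7² − 4·(-14)·11 = 665
D > 0 non-square ⇒ indefinite ⇒ periodic river

river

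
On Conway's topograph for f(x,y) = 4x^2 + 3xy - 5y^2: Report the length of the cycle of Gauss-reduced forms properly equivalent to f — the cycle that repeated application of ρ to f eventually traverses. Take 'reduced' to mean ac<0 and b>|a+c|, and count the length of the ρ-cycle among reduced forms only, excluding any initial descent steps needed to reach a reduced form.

D = 89, ⌊√D⌋ = 9
river: ρ → (-5,7,2)
river: ρ → (2,9,-1)
river: ρ → (-1,9,2)
river: ρ → (2,7,-5)
river: ρ → (-5,3,4)
river: ρ → (4,5,-4)
river: ρ → (-4,3,5)
river: ρ → (5,7,-2)
river: ρ → (-2,9,1)
river: ρ → (1,9,-2)
river: ρ → (-2,7,5)
river: ρ → (5,3,-4)
river: ρ → (-4,5,4)
river: ρ → (4,3,-5)
ρ-cycle length = 14 (tail of 0 descent steps not counted)

14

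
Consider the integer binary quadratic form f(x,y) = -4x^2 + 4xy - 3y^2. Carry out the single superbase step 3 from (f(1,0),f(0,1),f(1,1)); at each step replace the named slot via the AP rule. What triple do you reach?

start (-4,-3,-3) = (f(1,0),f(0,1),f(1,1))
replace slot 3: 2·((-4)+(-3)) − (-3) = -11 → (-4,-3,-11)

-4,-3,-11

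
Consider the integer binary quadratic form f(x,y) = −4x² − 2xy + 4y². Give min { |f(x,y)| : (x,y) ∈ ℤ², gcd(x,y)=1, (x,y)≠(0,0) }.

descent: ρ → (4,2,-4)  [lands on river]
river: ρ → (-4,6,2)
river: ρ → (2,6,-4)
river: ρ → (-4,2,4)
river: ρ → (4,6,-2)
river: ρ → (-2,6,4)
closes: descent 1, river 6
min |a| on river = 2

2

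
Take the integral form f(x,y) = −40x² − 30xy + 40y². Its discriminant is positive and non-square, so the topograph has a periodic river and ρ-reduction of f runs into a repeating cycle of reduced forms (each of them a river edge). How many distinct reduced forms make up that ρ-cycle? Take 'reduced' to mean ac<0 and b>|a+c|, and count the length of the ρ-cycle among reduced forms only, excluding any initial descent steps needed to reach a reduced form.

D = 7300, ⌊√D⌋ = 85
descent: ρ → (40,30,-40)  [lands on river]
river: ρ → (-40,50,30)
river: ρ → (30,70,-20)
river: ρ → (-20,50,60)
river: ρ → (60,70,-10)
river: ρ → (-10,70,60)
river: ρ → (60,50,-20)
river: ρ → (-20,70,30)
river: ρ → (30,50,-40)
river: ρ → (-40,30,40)
river: ρ → (40,50,-30)
river: ρ → (-30,70,20)
river: ρ → (20,50,-60)
river: ρ → (-60,70,10)
river: ρ → (10,70,-60)
river: ρ → (-60,50,20)
river: ρ → (20,70,-30)
river: ρ → (-30,50,40)
ρ-cycle length = 18 (tail of 1 descent step not counted)

18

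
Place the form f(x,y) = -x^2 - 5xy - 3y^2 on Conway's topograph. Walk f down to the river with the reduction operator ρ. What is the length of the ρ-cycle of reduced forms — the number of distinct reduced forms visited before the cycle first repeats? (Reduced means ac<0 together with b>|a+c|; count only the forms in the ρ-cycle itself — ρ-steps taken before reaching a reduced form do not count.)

D = 13, ⌊√D⌋ = 3
descent: ρ → (-3,-1,1)
descent: ρ → (1,3,-1)  [lands on river]
river: ρ → (-1,3,1)
ρ-cycle length = 2 (tail of 2 descent steps not counted)

2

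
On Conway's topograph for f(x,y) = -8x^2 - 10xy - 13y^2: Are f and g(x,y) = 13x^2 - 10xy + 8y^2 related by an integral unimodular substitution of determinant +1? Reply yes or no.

D₁ = -316, D₂ = -316
f is negative-definite; reduce −f:
−f: translate: b→-6 (≡10 mod 16), so (8,10,13)→(8,-6,11)
−f: reduced (well bottom): (8,-6,11) with a≤c, −a<b≤a
flip sign back: reduced form of f is (-8,6,-11)
g: flip: (13,-10,8)→(8,10,13)
g: translate: b→-6 (≡10 mod 16), so (8,10,13)→(8,-6,11)
g: reduced (well bottom): (8,-6,11) with a≤c, −a<b≤a
reduced forms (-8, 6, -11) vs (8, -6, 11) ⇒ inequivalent

no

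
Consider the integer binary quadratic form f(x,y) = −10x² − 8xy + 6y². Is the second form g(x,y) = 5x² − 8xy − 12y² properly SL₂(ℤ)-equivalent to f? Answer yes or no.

D₁ = 304, D₂ = 304
river cycle of f (length 6): (6, 8, -10), (-10, 12, 4), (4, 12, -10), (-10, 8, 6), (6, 16, -2), (-2, 16, 6)
river cycle of g (length 12): (-12, 8, 5), (5, 12, -8), (-8, 4, 9), (9, 14, -3), (-3, 16, 4), (4, 16, -3), (-3, 14, 9), (9, 4, -8), (-8, 12, 5), (5, 8, -12), … (2 more)
cycles differ ⇒ inequivalent

no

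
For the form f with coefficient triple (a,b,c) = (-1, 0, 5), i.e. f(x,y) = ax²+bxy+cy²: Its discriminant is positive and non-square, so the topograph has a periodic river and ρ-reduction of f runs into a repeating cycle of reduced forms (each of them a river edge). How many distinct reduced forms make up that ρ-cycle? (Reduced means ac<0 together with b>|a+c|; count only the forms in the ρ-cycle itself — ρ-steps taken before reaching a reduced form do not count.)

D = 20, ⌊√D⌋ = 4
descent: ρ → (5,0,-1)
descent: ρ → (-1,4,1)  [lands on river]
river: ρ → (1,4,-1)
ρ-cycle length = 2 (tail of 2 descent steps not counted)

2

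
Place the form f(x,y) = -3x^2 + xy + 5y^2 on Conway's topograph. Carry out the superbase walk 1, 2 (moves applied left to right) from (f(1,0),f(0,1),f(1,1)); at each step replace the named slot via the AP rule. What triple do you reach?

start (-3,5,3) = (f(1,0),f(0,1),f(1,1))
replace slot 1: 2·(5+3) − (-3) = 19 → (19,5,3)
replace slot 2: 2·(19+3) − 5 = 39 → (19,39,3)

19,39,3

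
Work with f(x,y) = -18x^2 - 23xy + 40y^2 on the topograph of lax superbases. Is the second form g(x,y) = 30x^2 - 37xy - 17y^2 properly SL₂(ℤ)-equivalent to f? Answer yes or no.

D₁ = 3409, D₂ = 3409
river cycle of f (length 90): (40, 23, -18), (-18, 49, 14), (14, 35, -39), (-39, 43, 10), (10, 57, -4), (-4, 55, 24), (24, 41, -18), (-18, 31, 34), (34, 37, -15), (-15, 53, 10), … (80 more)
river cycle of g (length 90): (-17, 37, 30), (30, 23, -24), (-24, 25, 29), (29, 33, -20), (-20, 47, 15), (15, 43, -26), (-26, 9, 32), (32, 55, -3), (-3, 53, 50), (50, 47, -6), … (80 more)
cycles differ ⇒ inequivalent

no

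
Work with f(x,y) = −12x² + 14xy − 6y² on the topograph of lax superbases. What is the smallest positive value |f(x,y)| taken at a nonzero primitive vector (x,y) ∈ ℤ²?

translate: b→10 (≡-14 mod 24), so (12,-14,6)→(12,10,4)
flip: (12,10,4)→(4,-10,12)
translate: b→-2 (≡-10 mod 8), so (4,-10,12)→(4,-2,6)
reduced (well bottom): (4,-2,6) with a≤c, −a<b≤a
well minimum |f| = |-4| = 4 (negative-definite)

4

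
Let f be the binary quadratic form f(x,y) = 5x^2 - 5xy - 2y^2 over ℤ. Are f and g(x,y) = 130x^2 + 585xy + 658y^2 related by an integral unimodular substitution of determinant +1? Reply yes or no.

D₁ = 65, D₂ = 65
river cycle of f (length 6): (-2, 5, 5), (5, 5, -2), (-2, 7, 2), (2, 5, -5), (-5, 5, 2), (2, 7, -2)
river cycle of g (length 6): (-2, 5, 5), (5, 5, -2), (-2, 7, 2), (2, 5, -5), (-5, 5, 2), (2, 7, -2)
cycles coincide ⇒ equivalent

yes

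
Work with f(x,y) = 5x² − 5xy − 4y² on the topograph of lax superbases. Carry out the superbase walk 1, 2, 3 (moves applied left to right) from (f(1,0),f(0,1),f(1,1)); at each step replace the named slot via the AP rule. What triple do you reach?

start (5,-4,-4) = (f(1,0),f(0,1),f(1,1))
replace slot 1: 2·((-4)+(-4)) − 5 = -21 → (-21,-4,-4)
replace slot 2: 2·((-21)+(-4)) − (-4) = -46 → (-21,-46,-4)
replace slot 3: 2·((-21)+(-46)) − (-4) = -130 → (-21,-46,-130)

-21,-46,-130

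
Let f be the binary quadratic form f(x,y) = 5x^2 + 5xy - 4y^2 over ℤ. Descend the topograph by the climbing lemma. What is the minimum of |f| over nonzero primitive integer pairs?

river: ρ → (-4,3,6)
river: ρ → (6,9,-1)
river: ρ → (-1,9,6)
river: ρ → (6,3,-4)
river: ρ → (-4,5,5)
river: ρ → (5,5,-4)
closes: descent 0, river 6
min |a| on river = 1

1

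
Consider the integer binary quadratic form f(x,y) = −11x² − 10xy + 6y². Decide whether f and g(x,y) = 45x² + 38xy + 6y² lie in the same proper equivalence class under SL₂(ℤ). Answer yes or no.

D₁ = 364, D₂ = 364
river cycle of f (length 8): (6, 10, -11), (-11, 12, 5), (5, 18, -2), (-2, 18, 5), (5, 12, -11), (-11, 10, 6), (6, 14, -7), (-7, 14, 6)
river cycle of g (length 8): (6, 10, -11), (-11, 12, 5), (5, 18, -2), (-2, 18, 5), (5, 12, -11), (-11, 10, 6), (6, 14, -7), (-7, 14, 6)
cycles coincide ⇒ equivalent

yes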